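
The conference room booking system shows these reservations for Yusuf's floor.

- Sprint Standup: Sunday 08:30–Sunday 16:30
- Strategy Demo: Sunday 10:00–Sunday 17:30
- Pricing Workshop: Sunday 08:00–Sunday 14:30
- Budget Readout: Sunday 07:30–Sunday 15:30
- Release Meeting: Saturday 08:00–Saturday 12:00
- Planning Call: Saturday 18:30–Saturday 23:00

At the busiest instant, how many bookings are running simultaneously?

Sweep the timeline, counting +1 at each start and −1 at each end (ends before starts at a tie):
Saturday 08:00 start Release Meeting → 1
Saturday 12:00 end Release Meeting → 0
Saturday 18:30 start Planning Call → 1
Saturday 23:00 end Planning Call → 0
Sunday 07:30 start Budget Readout → 1
Sunday 08:00 start Pricing Workshop → 2
Sunday 08:30 start Sprint Standup → 3
Sunday 10:00 start Strategy Demo → 4
Sunday 14:30 end Pricing Workshop → 3
Sunday 15:30 end Budget Readout → 2
Sunday 16:30 end Sprint Standup → 1
Sunday 17:30 end Strategy Demo → 0
Peak is 4, at Sunday 10:00 (Budget Readout, Pricing Workshop, Sprint Standup, Strategy Demo).

4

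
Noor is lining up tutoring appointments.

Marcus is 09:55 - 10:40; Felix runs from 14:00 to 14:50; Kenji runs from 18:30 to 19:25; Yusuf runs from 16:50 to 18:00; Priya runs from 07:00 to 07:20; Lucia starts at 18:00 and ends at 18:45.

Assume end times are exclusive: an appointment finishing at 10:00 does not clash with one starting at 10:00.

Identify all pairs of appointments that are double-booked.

Kenji & Lucia

Sorted by start: Priya, Marcus, Felix, Yusuf, Lucia, Kenji.
Marcus starts after Priya ends, so Priya has no further overlaps.
Felix starts after Marcus ends, so Marcus has no further overlaps.
Yusuf starts after Felix ends, so Felix has no further overlaps.
Lucia starts exactly when Yusuf ends (back-to-back, no overlap), so Yusuf has no further overlaps.
Kenji starts before Lucia ends → Lucia and Kenji overlap.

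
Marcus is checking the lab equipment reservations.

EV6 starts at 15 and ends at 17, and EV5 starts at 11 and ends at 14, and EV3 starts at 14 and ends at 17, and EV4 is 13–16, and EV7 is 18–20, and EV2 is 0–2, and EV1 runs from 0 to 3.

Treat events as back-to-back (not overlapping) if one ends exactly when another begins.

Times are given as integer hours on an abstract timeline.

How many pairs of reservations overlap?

5

Sorted by start: EV1, EV2, EV5, EV4, EV3, EV6, EV7.
EV2 starts before EV1 ends → EV1 and EV2 overlap.
EV5 starts after EV1 ends — done with EV1.
EV5 starts after EV2 ends — done with EV2.
EV4 starts before EV5 ends → EV5 and EV4 overlap.
EV3 starts exactly when EV5 ends (back-to-back, no overlap) — done with EV5.
EV3 starts before EV4 ends → EV4 and EV3 overlap.
EV6 starts before EV4 ends → EV4 and EV6 overlap.
EV7 starts after EV4 ends.
EV6 starts before EV3 ends → EV3 and EV6 overlap.
EV7 starts after EV3 ends.
EV7 starts after EV6 ends.
Overlapping pairs: EV1 & EV2, EV3 & EV4, EV3 & EV6, EV4 & EV5, EV4 & EV6 — 5 in total.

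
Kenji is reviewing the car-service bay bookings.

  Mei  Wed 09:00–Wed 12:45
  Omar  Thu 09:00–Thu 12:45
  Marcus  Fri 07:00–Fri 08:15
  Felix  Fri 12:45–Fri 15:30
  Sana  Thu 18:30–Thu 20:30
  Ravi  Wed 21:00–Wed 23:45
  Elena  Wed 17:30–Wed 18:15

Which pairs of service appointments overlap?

Sorted by start: Mei, Elena, Ravi, Omar, Sana, Marcus, Felix.
Elena starts after Mei ends, so Mei has no further overlaps.
Ravi starts after Elena ends, so Elena has no further overlaps.
Omar starts after Ravi ends, so Ravi has no further overlaps.
Sana starts after Omar ends, so Omar has no further overlaps.
Marcus starts after Sana ends, so Sana has no further overlaps.
Felix starts after Marcus ends.

no conflicts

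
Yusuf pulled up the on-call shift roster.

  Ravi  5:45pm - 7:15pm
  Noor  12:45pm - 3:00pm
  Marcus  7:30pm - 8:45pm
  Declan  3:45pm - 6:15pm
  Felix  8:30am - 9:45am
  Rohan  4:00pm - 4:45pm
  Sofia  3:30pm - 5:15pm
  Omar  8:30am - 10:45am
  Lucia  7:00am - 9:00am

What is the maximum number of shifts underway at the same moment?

Walk through starts and ends in time order (an end at T is processed before a start at T):
7:00am start Lucia → 1
8:30am start Felix → 2
8:30am start Omar → 3
9:00am end Lucia → 2
9:45am end Felix → 1
10:45am end Omar → 0
12:45pm start Noor → 1
3:00pm end Noor → 0
3:30pm start Sofia → 1
3:45pm start Declan → 2
4:00pm start Rohan → 3
4:45pm end Rohan → 2
5:15pm end Sofia → 1
5:45pm start Ravi → 2
6:15pm end Declan → 1
7:15pm end Ravi → 0
7:30pm start Marcus → 1
8:45pm end Marcus → 0
Peak is 3, at 8:30am (Felix, Lucia, Omar).

3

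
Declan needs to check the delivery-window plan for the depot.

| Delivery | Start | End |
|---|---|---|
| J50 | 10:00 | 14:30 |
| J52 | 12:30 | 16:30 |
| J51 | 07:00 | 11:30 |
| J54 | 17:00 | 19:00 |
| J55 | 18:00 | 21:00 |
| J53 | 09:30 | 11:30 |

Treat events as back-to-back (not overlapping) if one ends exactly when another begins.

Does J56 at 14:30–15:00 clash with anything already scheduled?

Yes — it overlaps J52

J51: ends 11:30 at or before J56 starts 14:30 → clear.
J53: ends 11:30 at or before J56 starts 14:30 → clear.
J50: ends 14:30 at or before J56 starts 14:30 → clear.
J52: starts 12:30 before J56 ends 15:00, and ends 16:30 after J56 starts 14:30 → overlap.
J54: starts 17:00 at or after J56 ends 15:00 → clear.
J55: starts 18:00 at or after J56 ends 15:00 → clear.
J56 overlaps J52.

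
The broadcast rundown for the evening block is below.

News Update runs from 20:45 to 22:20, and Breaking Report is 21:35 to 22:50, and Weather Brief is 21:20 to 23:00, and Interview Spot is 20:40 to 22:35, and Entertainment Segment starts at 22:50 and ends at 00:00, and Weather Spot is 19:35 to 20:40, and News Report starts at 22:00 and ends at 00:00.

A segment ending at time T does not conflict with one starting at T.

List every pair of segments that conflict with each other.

Sorted by start: Weather Spot, Interview Spot, News Update, Weather Brief, Breaking Report, News Report, Entertainment Segment.
Interview Spot starts exactly when Weather Spot ends (back-to-back, no overlap) — done with Weather Spot.
News Update starts before Interview Spot ends → Interview Spot and News Update overlap.
Weather Brief starts before Interview Spot ends → Interview Spot and Weather Brief overlap.
Breaking Report starts before Interview Spot ends → Interview Spot and Breaking Report overlap.
News Report starts before Interview Spot ends → Interview Spot and News Report overlap.
Entertainment Segment starts after Interview Spot ends.
Weather Brief starts before News Update ends → News Update and Weather Brief overlap.
Breaking Report starts before News Update ends → News Update and Breaking Report overlap.
News Report starts before News Update ends → News Update and News Report overlap.
Entertainment Segment starts after News Update ends.
Breaking Report starts before Weather Brief ends → Weather Brief and Breaking Report overlap.
News Report starts before Weather Brief ends → Weather Brief and News Report overlap.
Entertainment Segment starts before Weather Brief ends → Weather Brief and Entertainment Segment overlap.
News Report starts before Breaking Report ends → Breaking Report and News Report overlap.
Entertainment Segment starts exactly when Breaking Report ends (back-to-back, no overlap).
Entertainment Segment starts before News Report ends → News Report and Entertainment Segment overlap.

Breaking Report & Interview Spot, Breaking Report & News Report, Breaking Report & News Update, Breaking Report & Weather Brief, Entertainment Segment & News Report, Entertainment Segment & Weather Brief, Interview Spot & News Report, Interview Spot & News Update, Interview Spot & Weather Brief, News Report & News Update, News Report & Weather Brief, News Update & Weather Brief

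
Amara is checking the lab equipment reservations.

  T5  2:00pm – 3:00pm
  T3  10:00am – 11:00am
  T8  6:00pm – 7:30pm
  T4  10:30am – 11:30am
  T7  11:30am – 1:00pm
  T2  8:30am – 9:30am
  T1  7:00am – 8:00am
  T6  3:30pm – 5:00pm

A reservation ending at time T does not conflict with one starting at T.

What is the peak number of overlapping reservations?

2

Sort all start/end points and keep a running count:
7:00am start T1 → 1
8:00am end T1 → 0
8:30am start T2 → 1
9:30am end T2 → 0
10:00am start T3 → 1
10:30am start T4 → 2
11:00am end T3 → 1
11:30am end T4 → 0
11:30am start T7 → 1
1:00pm end T7 → 0
2:00pm start T5 → 1
3:00pm end T5 → 0
3:30pm start T6 → 1
5:00pm end T6 → 0
6:00pm start T8 → 1
7:30pm end T8 → 0
Peak is 2, at 10:30am (T3, T4).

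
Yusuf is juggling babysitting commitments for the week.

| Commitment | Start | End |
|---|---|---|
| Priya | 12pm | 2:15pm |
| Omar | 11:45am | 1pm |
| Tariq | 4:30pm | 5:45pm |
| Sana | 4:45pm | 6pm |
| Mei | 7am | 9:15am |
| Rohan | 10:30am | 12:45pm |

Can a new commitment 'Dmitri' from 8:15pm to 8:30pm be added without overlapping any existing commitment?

Mei: ends 9:15am at or before Dmitri starts 8:15pm → clear.
Rohan: ends 12:45pm at or before Dmitri starts 8:15pm → clear.
Omar: ends 1pm at or before Dmitri starts 8:15pm → clear.
Priya: ends 2:15pm at or before Dmitri starts 8:15pm → clear.
Tariq: ends 5:45pm at or before Dmitri starts 8:15pm → clear.
Sana: ends 6pm at or before Dmitri starts 8:15pm → clear.

Yes — the slot is free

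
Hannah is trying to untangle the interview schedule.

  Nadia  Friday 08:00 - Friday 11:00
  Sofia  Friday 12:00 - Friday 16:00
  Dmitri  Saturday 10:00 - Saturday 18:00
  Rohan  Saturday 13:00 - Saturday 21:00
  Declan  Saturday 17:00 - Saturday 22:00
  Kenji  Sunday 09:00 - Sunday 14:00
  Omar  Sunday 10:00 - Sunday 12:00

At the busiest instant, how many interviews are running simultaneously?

3

Sort all start/end points and keep a running count:
Friday 08:00 start Nadia → 1
Friday 11:00 end Nadia → 0
Friday 12:00 start Sofia → 1
Friday 16:00 end Sofia → 0
Saturday 10:00 start Dmitri → 1
Saturday 13:00 start Rohan → 2
Saturday 17:00 start Declan → 3
Saturday 18:00 end Dmitri → 2
Saturday 21:00 end Rohan → 1
Saturday 22:00 end Declan → 0
Sunday 09:00 start Kenji → 1
Sunday 10:00 start Omar → 2
Sunday 12:00 end Omar → 1
Sunday 14:00 end Kenji → 0
Peak is 3, at Saturday 17:00 (Declan, Dmitri, Rohan).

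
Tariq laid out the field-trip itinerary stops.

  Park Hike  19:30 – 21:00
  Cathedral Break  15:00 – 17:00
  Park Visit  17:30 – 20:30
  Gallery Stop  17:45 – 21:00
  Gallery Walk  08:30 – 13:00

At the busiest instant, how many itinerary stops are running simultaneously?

3

Walk through starts and ends in time order (an end at T is processed before a start at T):
08:30 start Gallery Walk → 1
13:00 end Gallery Walk → 0
15:00 start Cathedral Break → 1
17:00 end Cathedral Break → 0
17:30 start Park Visit → 1
17:45 start Gallery Stop → 2
19:30 start Park Hike → 3
20:30 end Park Visit → 2
21:00 end Gallery Stop → 1
21:00 end Park Hike → 0
Peak is 3, at 19:30 (Gallery Stop, Park Hike, Park Visit).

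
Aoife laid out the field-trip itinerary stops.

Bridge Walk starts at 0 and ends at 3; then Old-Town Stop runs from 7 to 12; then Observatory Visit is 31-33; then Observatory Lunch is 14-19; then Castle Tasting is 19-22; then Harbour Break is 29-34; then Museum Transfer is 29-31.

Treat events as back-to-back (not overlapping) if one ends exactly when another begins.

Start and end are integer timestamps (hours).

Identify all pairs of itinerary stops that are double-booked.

Harbour Break & Museum Transfer, Harbour Break & Observatory Visit

Sorted by start: Bridge Walk, Old-Town Stop, Observatory Lunch, Castle Tasting, Harbour Break, Museum Transfer, Observatory Visit.
Old-Town Stop starts after Bridge Walk ends, so Bridge Walk has no further overlaps.
Observatory Lunch starts after Old-Town Stop ends, so Old-Town Stop has no further overlaps.
Castle Tasting starts exactly when Observatory Lunch ends (back-to-back, no overlap), so Observatory Lunch has no further overlaps.
Harbour Break starts after Castle Tasting ends, so Castle Tasting has no further overlaps.
Museum Transfer starts before Harbour Break ends → Harbour Break and Museum Transfer overlap.
Observatory Visit starts before Harbour Break ends → Harbour Break and Observatory Visit overlap.
Observatory Visit starts exactly when Museum Transfer ends (back-to-back, no overlap).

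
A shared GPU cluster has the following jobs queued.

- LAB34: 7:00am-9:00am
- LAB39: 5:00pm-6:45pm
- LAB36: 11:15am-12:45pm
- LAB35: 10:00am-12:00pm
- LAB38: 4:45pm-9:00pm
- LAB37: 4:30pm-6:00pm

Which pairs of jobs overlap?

Two intervals overlap when each starts before the other ends.
Sorted by start: LAB34, LAB35, LAB36, LAB37, LAB38, LAB39.
LAB35 starts after LAB34 ends; LAB34 is clear from here.
LAB36 starts before LAB35 ends → LAB35 and LAB36 overlap.
LAB37 starts after LAB35 ends; LAB35 is clear from here.
LAB37 starts after LAB36 ends; LAB36 is clear from here.
LAB38 starts before LAB37 ends → LAB37 and LAB38 overlap.
LAB39 starts before LAB37 ends → LAB37 and LAB39 overlap.
LAB39 starts before LAB38 ends → LAB38 and LAB39 overlap.

LAB35 & LAB36, LAB37 & LAB38, LAB37 & LAB39, LAB38 & LAB39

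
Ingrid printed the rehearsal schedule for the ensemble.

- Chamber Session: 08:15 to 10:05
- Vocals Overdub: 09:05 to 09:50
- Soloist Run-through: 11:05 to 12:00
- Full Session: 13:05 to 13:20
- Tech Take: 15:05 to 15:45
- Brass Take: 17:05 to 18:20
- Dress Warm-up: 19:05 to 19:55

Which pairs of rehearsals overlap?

Sorted by start: Chamber Session, Vocals Overdub, Soloist Run-through, Full Session, Tech Take, Brass Take, Dress Warm-up.
Vocals Overdub starts before Chamber Session ends → Chamber Session and Vocals Overdub overlap.
Soloist Run-through starts after Chamber Session ends; Chamber Session is clear from here.
Soloist Run-through starts after Vocals Overdub ends; Vocals Overdub is clear from here.
Full Session starts after Soloist Run-through ends; Soloist Run-through is clear from here.
Tech Take starts after Full Session ends; Full Session is clear from here.
Brass Take starts after Tech Take ends; Tech Take is clear from here.
Dress Warm-up starts after Brass Take ends.

Chamber Session & Vocals Overdub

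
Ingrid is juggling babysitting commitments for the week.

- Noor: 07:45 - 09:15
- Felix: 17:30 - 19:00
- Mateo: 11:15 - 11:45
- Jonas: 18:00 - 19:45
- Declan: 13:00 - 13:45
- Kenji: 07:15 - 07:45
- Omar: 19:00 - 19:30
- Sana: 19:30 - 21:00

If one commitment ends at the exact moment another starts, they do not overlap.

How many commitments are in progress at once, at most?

2

Walk through starts and ends in time order (an end at T is processed before a start at T):
07:15 start Kenji → 1
07:45 end Kenji → 0
07:45 start Noor → 1
09:15 end Noor → 0
11:15 start Mateo → 1
11:45 end Mateo → 0
13:00 start Declan → 1
13:45 end Declan → 0
17:30 start Felix → 1
18:00 start Jonas → 2
19:00 end Felix → 1
19:00 start Omar → 2
19:30 end Omar → 1
19:30 start Sana → 2
19:45 end Jonas → 1
21:00 end Sana → 0
Peak is 2, at 18:00 (Felix, Jonas).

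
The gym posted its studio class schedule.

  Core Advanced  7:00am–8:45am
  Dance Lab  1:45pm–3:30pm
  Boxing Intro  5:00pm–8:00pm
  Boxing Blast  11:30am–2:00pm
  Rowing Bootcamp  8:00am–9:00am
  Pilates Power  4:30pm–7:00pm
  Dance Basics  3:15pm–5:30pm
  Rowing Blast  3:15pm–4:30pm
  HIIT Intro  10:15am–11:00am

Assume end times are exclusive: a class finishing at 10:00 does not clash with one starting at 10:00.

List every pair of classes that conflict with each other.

Boxing Blast & Dance Lab, Boxing Intro & Dance Basics, Boxing Intro & Pilates Power, Core Advanced & Rowing Bootcamp, Dance Basics & Dance Lab, Dance Basics & Pilates Power, Dance Basics & Rowing Blast, Dance Lab & Rowing Blast

Sorted by start: Core Advanced, Rowing Bootcamp, HIIT Intro, Boxing Blast, Dance Lab, Dance Basics, Rowing Blast, Pilates Power, Boxing Intro.
Rowing Bootcamp starts before Core Advanced ends → Core Advanced and Rowing Bootcamp overlap.
HIIT Intro starts after Core Advanced ends, so Core Advanced has no further overlaps.
HIIT Intro starts after Rowing Bootcamp ends, so Rowing Bootcamp has no further overlaps.
Boxing Blast starts after HIIT Intro ends, so HIIT Intro has no further overlaps.
Dance Lab starts before Boxing Blast ends → Boxing Blast and Dance Lab overlap.
Dance Basics starts after Boxing Blast ends, so Boxing Blast has no further overlaps.
Dance Basics starts before Dance Lab ends → Dance Lab and Dance Basics overlap.
Rowing Blast starts before Dance Lab ends → Dance Lab and Rowing Blast overlap.
Pilates Power starts after Dance Lab ends, so Dance Lab has no further overlaps.
Rowing Blast starts before Dance Basics ends → Dance Basics and Rowing Blast overlap.
Pilates Power starts before Dance Basics ends → Dance Basics and Pilates Power overlap.
Boxing Intro starts before Dance Basics ends → Dance Basics and Boxing Intro overlap.
Pilates Power starts exactly when Rowing Blast ends (back-to-back, no overlap), so Rowing Blast has no further overlaps.
Boxing Intro starts before Pilates Power ends → Pilates Power and Boxing Intro overlap.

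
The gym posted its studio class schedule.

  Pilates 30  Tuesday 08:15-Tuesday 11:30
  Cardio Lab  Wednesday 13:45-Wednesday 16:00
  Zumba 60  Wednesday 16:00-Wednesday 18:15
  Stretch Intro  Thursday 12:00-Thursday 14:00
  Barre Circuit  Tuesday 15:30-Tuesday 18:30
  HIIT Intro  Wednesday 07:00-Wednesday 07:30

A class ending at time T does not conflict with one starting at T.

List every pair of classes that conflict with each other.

Sorted by start: Pilates 30, Barre Circuit, HIIT Intro, Cardio Lab, Zumba 60, Stretch Intro.
Barre Circuit starts after Pilates 30 ends, so nothing later overlaps Pilates 30 either.
HIIT Intro starts after Barre Circuit ends, so nothing later overlaps Barre Circuit either.
Cardio Lab starts after HIIT Intro ends, so nothing later overlaps HIIT Intro either.
Zumba 60 starts exactly when Cardio Lab ends (back-to-back, no overlap), so nothing later overlaps Cardio Lab either.
Stretch Intro starts after Zumba 60 ends.

no conflicts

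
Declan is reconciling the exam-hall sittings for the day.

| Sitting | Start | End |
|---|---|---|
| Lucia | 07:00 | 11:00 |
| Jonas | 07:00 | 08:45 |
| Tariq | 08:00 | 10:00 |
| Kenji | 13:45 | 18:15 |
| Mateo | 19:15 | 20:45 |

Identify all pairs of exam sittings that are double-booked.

Jonas & Lucia, Jonas & Tariq, Lucia & Tariq

Two intervals overlap when each starts before the other ends.
Sorted by start: Lucia, Jonas, Tariq, Kenji, Mateo.
Jonas starts before Lucia ends → Lucia and Jonas overlap.
Tariq starts before Lucia ends → Lucia and Tariq overlap.
Kenji starts after Lucia ends; Lucia is clear from here.
Tariq starts before Jonas ends → Jonas and Tariq overlap.
Kenji starts after Jonas ends; Jonas is clear from here.
Kenji starts after Tariq ends; Tariq is clear from here.
Mateo starts after Kenji ends.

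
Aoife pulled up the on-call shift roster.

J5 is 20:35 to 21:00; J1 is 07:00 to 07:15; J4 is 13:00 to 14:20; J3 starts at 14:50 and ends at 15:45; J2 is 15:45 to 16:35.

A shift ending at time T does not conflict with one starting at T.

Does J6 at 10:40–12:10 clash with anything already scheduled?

No — it doesn't clash with anything

J1: ends 07:15 at or before J6 starts 10:40 → clear.
J4: starts 13:00 at or after J6 ends 12:10 → clear.
J3: starts 14:50 at or after J6 ends 12:10 → clear.
J2: starts 15:45 at or after J6 ends 12:10 → clear.
J5: starts 20:35 at or after J6 ends 12:10 → clear.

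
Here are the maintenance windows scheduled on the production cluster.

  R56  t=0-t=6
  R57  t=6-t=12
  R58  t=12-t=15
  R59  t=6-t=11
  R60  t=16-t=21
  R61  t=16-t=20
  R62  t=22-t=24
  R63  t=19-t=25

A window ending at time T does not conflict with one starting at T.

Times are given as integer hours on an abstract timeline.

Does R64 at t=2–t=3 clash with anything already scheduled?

Yes — it overlaps R56

R56: starts t=0 before R64 ends t=3, and ends t=6 after R64 starts t=2 → overlap.
R57: starts t=6 at or after R64 ends t=3 → clear.
R59: starts t=6 at or after R64 ends t=3 → clear.
R58: starts t=12 at or after R64 ends t=3 → clear.
R60: starts t=16 at or after R64 ends t=3 → clear.
R61: starts t=16 at or after R64 ends t=3 → clear.
R63: starts t=19 at or after R64 ends t=3 → clear.
R62: starts t=22 at or after R64 ends t=3 → clear.
R64 overlaps R56.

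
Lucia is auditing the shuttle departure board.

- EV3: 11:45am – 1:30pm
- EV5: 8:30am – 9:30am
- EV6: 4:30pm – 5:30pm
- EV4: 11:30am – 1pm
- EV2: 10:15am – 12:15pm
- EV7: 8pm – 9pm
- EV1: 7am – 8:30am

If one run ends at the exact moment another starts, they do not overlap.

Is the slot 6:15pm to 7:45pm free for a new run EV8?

Yes — the slot is free

EV1: ends 8:30am at or before EV8 starts 6:15pm → clear.
EV5: ends 9:30am at or before EV8 starts 6:15pm → clear.
EV2: ends 12:15pm at or before EV8 starts 6:15pm → clear.
EV4: ends 1pm at or before EV8 starts 6:15pm → clear.
EV3: ends 1:30pm at or before EV8 starts 6:15pm → clear.
EV6: ends 5:30pm at or before EV8 starts 6:15pm → clear.
EV7: starts 8pm at or after EV8 ends 7:45pm → clear.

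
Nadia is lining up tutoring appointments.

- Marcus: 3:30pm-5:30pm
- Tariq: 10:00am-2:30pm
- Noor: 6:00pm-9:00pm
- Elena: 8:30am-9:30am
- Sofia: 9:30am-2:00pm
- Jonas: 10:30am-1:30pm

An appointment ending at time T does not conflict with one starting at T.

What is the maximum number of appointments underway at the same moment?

Sweep the timeline, counting +1 at each start and −1 at each end (ends before starts at a tie):
8:30am start Elena → 1
9:30am end Elena → 0
9:30am start Sofia → 1
10:00am start Tariq → 2
10:30am start Jonas → 3
1:30pm end Jonas → 2
2:00pm end Sofia → 1
2:30pm end Tariq → 0
3:30pm start Marcus → 1
5:30pm end Marcus → 0
6:00pm start Noor → 1
9:00pm end Noor → 0
Peak is 3, at 10:30am (Jonas, Sofia, Tariq).

3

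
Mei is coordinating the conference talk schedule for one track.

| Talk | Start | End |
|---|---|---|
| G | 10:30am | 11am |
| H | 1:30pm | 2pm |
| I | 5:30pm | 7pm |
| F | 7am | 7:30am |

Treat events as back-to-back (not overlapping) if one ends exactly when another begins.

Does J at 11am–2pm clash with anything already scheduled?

Yes — it overlaps H

F: ends 7:30am at or before J starts 11am → clear.
G: ends 11am at or before J starts 11am → clear.
H: starts 1:30pm before J ends 2pm, and ends 2pm after J starts 11am → overlap.
I: starts 5:30pm at or after J ends 2pm → clear.
J overlaps H.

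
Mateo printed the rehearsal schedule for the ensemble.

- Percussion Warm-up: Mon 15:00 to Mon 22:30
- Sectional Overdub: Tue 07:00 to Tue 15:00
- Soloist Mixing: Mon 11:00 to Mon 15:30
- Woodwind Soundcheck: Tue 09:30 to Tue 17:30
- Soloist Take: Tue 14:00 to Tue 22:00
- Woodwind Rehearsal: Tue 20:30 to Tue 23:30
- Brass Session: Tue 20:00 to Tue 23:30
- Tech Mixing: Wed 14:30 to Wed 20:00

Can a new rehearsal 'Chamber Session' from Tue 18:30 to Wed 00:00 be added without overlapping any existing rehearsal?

No — it overlaps Brass Session, Soloist Take, Woodwind Rehearsal

Soloist Mixing: ends Mon 15:30 at or before Chamber Session starts Tue 18:30 → clear.
Percussion Warm-up: ends Mon 22:30 at or before Chamber Session starts Tue 18:30 → clear.
Sectional Overdub: ends Tue 15:00 at or before Chamber Session starts Tue 18:30 → clear.
Woodwind Soundcheck: ends Tue 17:30 at or before Chamber Session starts Tue 18:30 → clear.
Soloist Take: starts Tue 14:00 before Chamber Session ends Wed 00:00, and ends Tue 22:00 after Chamber Session starts Tue 18:30 → overlap.
Brass Session: starts Tue 20:00 before Chamber Session ends Wed 00:00, and ends Tue 23:30 after Chamber Session starts Tue 18:30 → overlap.
Woodwind Rehearsal: starts Tue 20:30 before Chamber Session ends Wed 00:00, and ends Tue 23:30 after Chamber Session starts Tue 18:30 → overlap.
Tech Mixing: starts Wed 14:30 at or after Chamber Session ends Wed 00:00 → clear.
Chamber Session overlaps Soloist Take, Woodwind Rehearsal, Brass Session.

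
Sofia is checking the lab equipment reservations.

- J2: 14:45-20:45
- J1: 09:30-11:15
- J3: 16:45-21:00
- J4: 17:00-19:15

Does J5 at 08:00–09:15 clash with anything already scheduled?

J1: starts 09:30 at or after J5 ends 09:15 → clear.
J2: starts 14:45 at or after J5 ends 09:15 → clear.
J3: starts 16:45 at or after J5 ends 09:15 → clear.
J4: starts 17:00 at or after J5 ends 09:15 → clear.

No — it doesn't clash with anything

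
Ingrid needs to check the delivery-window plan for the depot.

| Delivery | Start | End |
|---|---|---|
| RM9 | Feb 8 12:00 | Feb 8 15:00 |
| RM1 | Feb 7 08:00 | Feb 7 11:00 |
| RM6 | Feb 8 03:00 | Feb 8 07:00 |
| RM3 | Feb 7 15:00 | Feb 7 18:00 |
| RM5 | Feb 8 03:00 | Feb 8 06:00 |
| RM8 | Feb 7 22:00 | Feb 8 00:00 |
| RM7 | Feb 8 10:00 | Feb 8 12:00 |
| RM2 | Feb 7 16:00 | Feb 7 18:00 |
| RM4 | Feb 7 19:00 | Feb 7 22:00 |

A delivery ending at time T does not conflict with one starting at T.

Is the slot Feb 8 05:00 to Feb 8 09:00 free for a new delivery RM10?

No — it overlaps RM5, RM6

RM1: ends Feb 7 11:00 at or before RM10 starts Feb 8 05:00 → clear.
RM3: ends Feb 7 18:00 at or before RM10 starts Feb 8 05:00 → clear.
RM2: ends Feb 7 18:00 at or before RM10 starts Feb 8 05:00 → clear.
RM4: ends Feb 7 22:00 at or before RM10 starts Feb 8 05:00 → clear.
RM8: ends Feb 8 00:00 at or before RM10 starts Feb 8 05:00 → clear.
RM5: starts Feb 8 03:00 before RM10 ends Feb 8 09:00, and ends Feb 8 06:00 after RM10 starts Feb 8 05:00 → overlap.
RM6: starts Feb 8 03:00 before RM10 ends Feb 8 09:00, and ends Feb 8 07:00 after RM10 starts Feb 8 05:00 → overlap.
RM7: starts Feb 8 10:00 at or after RM10 ends Feb 8 09:00 → clear.
RM9: starts Feb 8 12:00 at or after RM10 ends Feb 8 09:00 → clear.
RM10 overlaps RM5, RM6.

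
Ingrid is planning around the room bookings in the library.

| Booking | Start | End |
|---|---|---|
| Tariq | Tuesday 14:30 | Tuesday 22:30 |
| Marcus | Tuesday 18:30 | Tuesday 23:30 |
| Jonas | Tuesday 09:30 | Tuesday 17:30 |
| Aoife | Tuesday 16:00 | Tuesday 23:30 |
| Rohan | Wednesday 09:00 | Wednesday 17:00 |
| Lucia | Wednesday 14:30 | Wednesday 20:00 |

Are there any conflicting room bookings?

Sorted by start: Jonas, Tariq, Aoife, Marcus, Rohan, Lucia.
Tariq starts before Jonas ends → Jonas and Tariq overlap.
That's a conflict, so the schedule is not conflict-free.

Yes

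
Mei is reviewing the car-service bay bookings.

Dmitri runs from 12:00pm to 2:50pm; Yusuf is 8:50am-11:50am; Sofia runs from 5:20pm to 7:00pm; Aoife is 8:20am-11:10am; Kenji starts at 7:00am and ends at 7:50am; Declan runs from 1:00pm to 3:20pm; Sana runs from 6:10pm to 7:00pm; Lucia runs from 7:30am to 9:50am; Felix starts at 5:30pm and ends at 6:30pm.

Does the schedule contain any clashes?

Yes

Sorted by start: Kenji, Lucia, Aoife, Yusuf, Dmitri, Declan, Sofia, Felix, Sana.
Lucia starts before Kenji ends → Kenji and Lucia overlap.
That's a conflict, so the schedule is not conflict-free.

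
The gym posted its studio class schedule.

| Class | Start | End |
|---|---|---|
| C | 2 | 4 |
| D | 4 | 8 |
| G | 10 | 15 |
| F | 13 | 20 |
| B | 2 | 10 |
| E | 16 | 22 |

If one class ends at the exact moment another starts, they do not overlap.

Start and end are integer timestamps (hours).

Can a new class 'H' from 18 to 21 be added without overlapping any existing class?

No — it overlaps E, F

B: ends 10 at or before H starts 18 → clear.
C: ends 4 at or before H starts 18 → clear.
D: ends 8 at or before H starts 18 → clear.
G: ends 15 at or before H starts 18 → clear.
F: starts 13 before H ends 21, and ends 20 after H starts 18 → overlap.
E: starts 16 before H ends 21, and ends 22 after H starts 18 → overlap.
H overlaps E, F.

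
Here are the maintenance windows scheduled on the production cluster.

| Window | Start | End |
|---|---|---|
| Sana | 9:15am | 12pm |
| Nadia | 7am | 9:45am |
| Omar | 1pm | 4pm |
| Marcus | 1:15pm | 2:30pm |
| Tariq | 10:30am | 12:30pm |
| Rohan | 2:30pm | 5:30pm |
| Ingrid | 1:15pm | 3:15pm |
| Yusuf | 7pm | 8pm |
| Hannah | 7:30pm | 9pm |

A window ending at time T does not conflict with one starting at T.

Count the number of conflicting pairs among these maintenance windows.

8

Sorted by start: Nadia, Sana, Tariq, Omar, Marcus, Ingrid, Rohan, Yusuf, Hannah.
Sana starts before Nadia ends → Nadia and Sana overlap.
Tariq starts after Nadia ends — done with Nadia.
Tariq starts before Sana ends → Sana and Tariq overlap.
Omar starts after Sana ends — done with Sana.
Omar starts after Tariq ends — done with Tariq.
Marcus starts before Omar ends → Omar and Marcus overlap.
Ingrid starts before Omar ends → Omar and Ingrid overlap.
Rohan starts before Omar ends → Omar and Rohan overlap.
Yusuf starts after Omar ends — done with Omar.
Ingrid starts before Marcus ends → Marcus and Ingrid overlap.
Rohan starts exactly when Marcus ends (back-to-back, no overlap) — done with Marcus.
Rohan starts before Ingrid ends → Ingrid and Rohan overlap.
Yusuf starts after Ingrid ends — done with Ingrid.
Yusuf starts after Rohan ends — done with Rohan.
Hannah starts before Yusuf ends → Yusuf and Hannah overlap.
Overlapping pairs: Hannah & Yusuf, Ingrid & Marcus, Ingrid & Omar, Ingrid & Rohan, Marcus & Omar, Nadia & Sana, Omar & Rohan, Sana & Tariq — 8 in total.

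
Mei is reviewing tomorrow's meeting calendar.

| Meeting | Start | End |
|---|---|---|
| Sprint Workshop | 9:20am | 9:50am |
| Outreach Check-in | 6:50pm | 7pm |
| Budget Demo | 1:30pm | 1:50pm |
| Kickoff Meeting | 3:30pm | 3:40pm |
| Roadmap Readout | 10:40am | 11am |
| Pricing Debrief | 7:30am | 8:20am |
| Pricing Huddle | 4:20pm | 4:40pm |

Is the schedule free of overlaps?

Check each pair: they overlap iff neither finishes before the other starts.
Sorted by start: Pricing Debrief, Sprint Workshop, Roadmap Readout, Budget Demo, Kickoff Meeting, Pricing Huddle, Outreach Check-in.
Sprint Workshop starts after Pricing Debrief ends; Pricing Debrief is clear from here.
Roadmap Readout starts after Sprint Workshop ends; Sprint Workshop is clear from here.
Budget Demo starts after Roadmap Readout ends; Roadmap Readout is clear from here.
Kickoff Meeting starts after Budget Demo ends; Budget Demo is clear from here.
Pricing Huddle starts after Kickoff Meeting ends; Kickoff Meeting is clear from here.
Outreach Check-in starts after Pricing Huddle ends.
Every pair is clear; the schedule has no overlaps.

Yes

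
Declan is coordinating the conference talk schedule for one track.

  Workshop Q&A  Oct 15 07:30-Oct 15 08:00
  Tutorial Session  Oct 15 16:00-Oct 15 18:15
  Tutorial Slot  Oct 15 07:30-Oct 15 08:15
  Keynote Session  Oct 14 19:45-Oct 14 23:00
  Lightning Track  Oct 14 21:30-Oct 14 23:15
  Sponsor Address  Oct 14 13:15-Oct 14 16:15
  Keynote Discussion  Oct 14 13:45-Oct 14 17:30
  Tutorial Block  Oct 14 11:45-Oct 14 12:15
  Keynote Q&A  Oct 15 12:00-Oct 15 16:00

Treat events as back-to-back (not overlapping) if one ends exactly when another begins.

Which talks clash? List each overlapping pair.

Keynote Discussion & Sponsor Address, Keynote Session & Lightning Track, Tutorial Slot & Workshop Q&A

Sorted by start: Tutorial Block, Sponsor Address, Keynote Discussion, Keynote Session, Lightning Track, Workshop Q&A, Tutorial Slot, Keynote Q&A, Tutorial Session.
Sponsor Address starts after Tutorial Block ends — done with Tutorial Block.
Keynote Discussion starts before Sponsor Address ends → Sponsor Address and Keynote Discussion overlap.
Keynote Session starts after Sponsor Address ends — done with Sponsor Address.
Keynote Session starts after Keynote Discussion ends — done with Keynote Discussion.
Lightning Track starts before Keynote Session ends → Keynote Session and Lightning Track overlap.
Workshop Q&A starts after Keynote Session ends — done with Keynote Session.
Workshop Q&A starts after Lightning Track ends — done with Lightning Track.
Tutorial Slot starts before Workshop Q&A ends → Workshop Q&A and Tutorial Slot overlap.
Keynote Q&A starts after Workshop Q&A ends — done with Workshop Q&A.
Keynote Q&A starts after Tutorial Slot ends — done with Tutorial Slot.
Tutorial Session starts exactly when Keynote Q&A ends (back-to-back, no overlap).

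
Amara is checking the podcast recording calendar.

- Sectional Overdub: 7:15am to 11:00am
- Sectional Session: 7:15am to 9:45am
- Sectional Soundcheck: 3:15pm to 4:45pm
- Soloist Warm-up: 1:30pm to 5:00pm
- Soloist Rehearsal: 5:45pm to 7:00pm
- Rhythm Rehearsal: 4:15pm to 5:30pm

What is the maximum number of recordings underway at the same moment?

Sweep the timeline, counting +1 at each start and −1 at each end (ends before starts at a tie):
7:15am start Sectional Overdub → 1
7:15am start Sectional Session → 2
9:45am end Sectional Session → 1
11:00am end Sectional Overdub → 0
1:30pm start Soloist Warm-up → 1
3:15pm start Sectional Soundcheck → 2
4:15pm start Rhythm Rehearsal → 3
4:45pm end Sectional Soundcheck → 2
5:00pm end Soloist Warm-up → 1
5:30pm end Rhythm Rehearsal → 0
5:45pm start Soloist Rehearsal → 1
7:00pm end Soloist Rehearsal → 0
Peak is 3, at 4:15pm (Rhythm Rehearsal, Sectional Soundcheck, Soloist Warm-up).

3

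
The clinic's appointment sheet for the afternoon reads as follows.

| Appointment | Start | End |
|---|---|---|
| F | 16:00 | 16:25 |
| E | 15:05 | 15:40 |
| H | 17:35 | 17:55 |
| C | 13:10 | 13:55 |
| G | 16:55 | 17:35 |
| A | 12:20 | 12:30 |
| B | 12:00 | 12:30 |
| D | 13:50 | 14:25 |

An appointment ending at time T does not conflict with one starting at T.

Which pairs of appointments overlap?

Sorted by start: B, A, C, D, E, F, G, H.
A starts before B ends → B and A overlap.
C starts after B ends; B is clear from here.
C starts after A ends; A is clear from here.
D starts before C ends → C and D overlap.
E starts after C ends; C is clear from here.
E starts after D ends; D is clear from here.
F starts after E ends; E is clear from here.
G starts after F ends; F is clear from here.
H starts exactly when G ends (back-to-back, no overlap).

A & B, C & D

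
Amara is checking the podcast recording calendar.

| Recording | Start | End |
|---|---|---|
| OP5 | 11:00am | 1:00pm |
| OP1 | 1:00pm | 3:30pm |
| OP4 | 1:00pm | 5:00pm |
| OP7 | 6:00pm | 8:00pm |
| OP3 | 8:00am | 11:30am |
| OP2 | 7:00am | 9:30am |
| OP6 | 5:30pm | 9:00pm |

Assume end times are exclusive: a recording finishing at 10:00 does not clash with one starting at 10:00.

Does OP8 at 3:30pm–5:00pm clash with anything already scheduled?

OP2: ends 9:30am at or before OP8 starts 3:30pm → clear.
OP3: ends 11:30am at or before OP8 starts 3:30pm → clear.
OP5: ends 1:00pm at or before OP8 starts 3:30pm → clear.
OP1: ends 3:30pm at or before OP8 starts 3:30pm → clear.
OP4: starts 1:00pm before OP8 ends 5:00pm, and ends 5:00pm after OP8 starts 3:30pm → overlap.
OP6: starts 5:30pm at or after OP8 ends 5:00pm → clear.
OP7: starts 6:00pm at or after OP8 ends 5:00pm → clear.
OP8 overlaps OP4.

Yes — it overlaps OP4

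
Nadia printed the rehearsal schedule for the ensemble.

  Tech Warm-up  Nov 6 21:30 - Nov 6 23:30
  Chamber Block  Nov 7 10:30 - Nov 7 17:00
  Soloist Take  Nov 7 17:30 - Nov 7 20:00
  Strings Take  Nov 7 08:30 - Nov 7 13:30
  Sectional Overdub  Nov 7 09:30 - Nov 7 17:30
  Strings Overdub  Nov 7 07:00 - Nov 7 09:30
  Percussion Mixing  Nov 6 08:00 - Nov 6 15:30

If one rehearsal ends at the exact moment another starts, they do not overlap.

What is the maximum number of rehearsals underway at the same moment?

Sweep the timeline, counting +1 at each start and −1 at each end (ends before starts at a tie):
Nov 6 08:00 start Percussion Mixing → 1
Nov 6 15:30 end Percussion Mixing → 0
Nov 6 21:30 start Tech Warm-up → 1
Nov 6 23:30 end Tech Warm-up → 0
Nov 7 07:00 start Strings Overdub → 1
Nov 7 08:30 start Strings Take → 2
Nov 7 09:30 end Strings Overdub → 1
Nov 7 09:30 start Sectional Overdub → 2
Nov 7 10:30 start Chamber Block → 3
Nov 7 13:30 end Strings Take → 2
Nov 7 17:00 end Chamber Block → 1
Nov 7 17:30 end Sectional Overdub → 0
Nov 7 17:30 start Soloist Take → 1
Nov 7 20:00 end Soloist Take → 0
Peak is 3, at Nov 7 10:30 (Chamber Block, Sectional Overdub, Strings Take).

3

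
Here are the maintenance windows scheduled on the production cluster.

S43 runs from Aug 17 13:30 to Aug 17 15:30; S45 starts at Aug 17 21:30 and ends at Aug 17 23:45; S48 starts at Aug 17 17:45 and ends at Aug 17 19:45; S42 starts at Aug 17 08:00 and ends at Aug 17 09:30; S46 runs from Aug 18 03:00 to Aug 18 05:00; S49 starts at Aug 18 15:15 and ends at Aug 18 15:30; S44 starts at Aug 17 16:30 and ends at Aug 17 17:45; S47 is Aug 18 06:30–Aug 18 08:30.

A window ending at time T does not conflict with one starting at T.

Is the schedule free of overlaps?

Two intervals overlap when each starts before the other ends.
Sorted by start: S42, S43, S44, S48, S45, S46, S47, S49.
S43 starts after S42 ends, so nothing later overlaps S42 either.
S44 starts after S43 ends, so nothing later overlaps S43 either.
S48 starts exactly when S44 ends (back-to-back, no overlap), so nothing later overlaps S44 either.
S45 starts after S48 ends, so nothing later overlaps S48 either.
S46 starts after S45 ends, so nothing later overlaps S45 either.
S47 starts after S46 ends, so nothing later overlaps S46 either.
S49 starts after S47 ends.
Every pair is clear; the schedule has no overlaps.

Yes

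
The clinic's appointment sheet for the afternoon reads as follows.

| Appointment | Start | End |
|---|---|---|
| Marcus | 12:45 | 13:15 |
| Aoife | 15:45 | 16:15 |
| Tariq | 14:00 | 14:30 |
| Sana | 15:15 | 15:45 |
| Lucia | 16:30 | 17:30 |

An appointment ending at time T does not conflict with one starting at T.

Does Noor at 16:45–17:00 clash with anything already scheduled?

Yes — it overlaps Lucia

Marcus: ends 13:15 at or before Noor starts 16:45 → clear.
Tariq: ends 14:30 at or before Noor starts 16:45 → clear.
Sana: ends 15:45 at or before Noor starts 16:45 → clear.
Aoife: ends 16:15 at or before Noor starts 16:45 → clear.
Lucia: starts 16:30 before Noor ends 17:00, and ends 17:30 after Noor starts 16:45 → overlap.
Noor overlaps Lucia.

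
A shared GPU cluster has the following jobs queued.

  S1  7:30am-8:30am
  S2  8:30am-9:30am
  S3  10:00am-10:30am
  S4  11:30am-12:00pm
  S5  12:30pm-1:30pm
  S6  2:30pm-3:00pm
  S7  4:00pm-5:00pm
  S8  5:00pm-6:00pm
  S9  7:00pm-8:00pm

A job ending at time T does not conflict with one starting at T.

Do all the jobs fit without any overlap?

Yes

Sorted by start: S1, S2, S3, S4, S5, S6, S7, S8, S9.
S2 starts exactly when S1 ends (back-to-back, no overlap), so nothing later overlaps S1 either.
S3 starts after S2 ends, so nothing later overlaps S2 either.
S4 starts after S3 ends, so nothing later overlaps S3 either.
S5 starts after S4 ends, so nothing later overlaps S4 either.
S6 starts after S5 ends, so nothing later overlaps S5 either.
S7 starts after S6 ends, so nothing later overlaps S6 either.
S8 starts exactly when S7 ends (back-to-back, no overlap), so nothing later overlaps S7 either.
S9 starts after S8 ends.
Every pair is clear; the schedule has no overlaps.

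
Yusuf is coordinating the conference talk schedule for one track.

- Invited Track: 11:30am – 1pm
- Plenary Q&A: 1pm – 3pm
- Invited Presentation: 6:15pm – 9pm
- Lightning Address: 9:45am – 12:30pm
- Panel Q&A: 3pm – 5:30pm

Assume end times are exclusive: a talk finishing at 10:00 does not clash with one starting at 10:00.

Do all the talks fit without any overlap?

No

Sorted by start: Lightning Address, Invited Track, Plenary Q&A, Panel Q&A, Invited Presentation.
Invited Track starts before Lightning Address ends → Lightning Address and Invited Track overlap.
That's a conflict, so the schedule is not conflict-free.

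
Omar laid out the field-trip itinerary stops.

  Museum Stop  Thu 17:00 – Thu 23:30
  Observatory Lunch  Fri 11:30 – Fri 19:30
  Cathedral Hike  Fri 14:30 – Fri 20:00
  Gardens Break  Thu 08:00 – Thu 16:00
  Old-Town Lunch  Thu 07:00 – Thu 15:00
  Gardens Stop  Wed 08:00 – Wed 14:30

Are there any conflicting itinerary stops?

Yes

Two intervals overlap when each starts before the other ends.
Sorted by start: Gardens Stop, Old-Town Lunch, Gardens Break, Museum Stop, Observatory Lunch, Cathedral Hike.
Old-Town Lunch starts after Gardens Stop ends; Gardens Stop is clear from here.
Gardens Break starts before Old-Town Lunch ends → Old-Town Lunch and Gardens Break overlap.
That's a conflict, so the schedule is not conflict-free.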